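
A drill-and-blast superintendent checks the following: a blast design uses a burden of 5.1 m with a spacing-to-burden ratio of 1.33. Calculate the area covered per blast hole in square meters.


First, find the spacing:
Spacing = burden * ratio = 5.1 * 1.33
= 6.783 m
Then, calculate the area:
Area = burden * spacing = 5.1 * 6.783
= 34.5933 m^2

34.5933 m^2


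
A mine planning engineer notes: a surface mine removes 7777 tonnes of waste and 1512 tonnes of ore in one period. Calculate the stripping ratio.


5.1435

Stripping ratio = waste tonnage / ore tonnage
= 7777 / 1512
= 5.1435


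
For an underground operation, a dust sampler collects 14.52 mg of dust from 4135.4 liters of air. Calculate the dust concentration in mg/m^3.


3.5111 mg/m^3

Convert liters to m^3: 1 m^3 = 1000 L
Concentration = mass / volume * 1000
= 14.52 / 4135.4 * 1000
= 0.003511147652 * 1000
= 3.5111 mg/m^3


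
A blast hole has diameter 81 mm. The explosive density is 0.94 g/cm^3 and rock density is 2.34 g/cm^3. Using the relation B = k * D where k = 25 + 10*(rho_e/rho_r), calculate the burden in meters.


First, compute k:
rho_e / rho_r = 0.94 / 2.34 = 0.4017094017
k = 25 + 10 * 0.4017094017 = 29.01709402
Then, compute burden:
B = k * D / 1000 = 29.01709402 * 81 / 1000
= 2350.384615 / 1000
= 2.3504 m

2.3504 m


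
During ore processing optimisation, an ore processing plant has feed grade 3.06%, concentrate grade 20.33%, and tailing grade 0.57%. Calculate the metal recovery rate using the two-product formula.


83.7198%

Using the two-product formula:
R = 100 * c * (f - t) / (f * (c - t))
Numerator = 100 * 20.33 * (3.06 - 0.57)
= 100 * 20.33 * 2.49
= 5062.17
Denominator = 3.06 * (20.33 - 0.57)
= 3.06 * 19.76
= 60.4656
R = 5062.17 / 60.4656
= 83.7198%


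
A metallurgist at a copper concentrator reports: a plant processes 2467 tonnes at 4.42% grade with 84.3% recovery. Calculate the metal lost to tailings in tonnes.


Total metal in feed:
= 2467 * 4.42 / 100 = 109.0414 tonnes
Metal recovered:
= 109.0414 * 84.3 / 100 = 91.9219002 tonnes
Metal lost to tailings:
= 109.0414 - 91.9219002
= 17.1195 tonnes

17.1195 tonnes


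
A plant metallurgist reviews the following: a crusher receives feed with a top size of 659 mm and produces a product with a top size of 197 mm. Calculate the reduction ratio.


3.3452

Reduction ratio = feed size / product size
= 659 / 197
= 3.3452


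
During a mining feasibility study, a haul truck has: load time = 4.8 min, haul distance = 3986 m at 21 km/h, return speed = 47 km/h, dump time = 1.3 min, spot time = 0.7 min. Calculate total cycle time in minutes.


Convert haul speed to m/min: 21 * 1000/60 = 350 m/min
Haul time = 3986 / 350 = 11.38857143 min
Convert return speed to m/min: 47 * 1000/60 = 783.3333333 m/min
Return time = 3986 / 783.3333333 = 5.088510638 min
Total cycle time:
= 4.8 + 11.38857143 + 1.3 + 5.088510638 + 0.7
= 23.2771 min

23.2771 min


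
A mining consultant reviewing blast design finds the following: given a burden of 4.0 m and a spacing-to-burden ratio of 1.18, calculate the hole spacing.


4.72 m

Spacing = burden * ratio
= 4.0 * 1.18
= 4.72 m


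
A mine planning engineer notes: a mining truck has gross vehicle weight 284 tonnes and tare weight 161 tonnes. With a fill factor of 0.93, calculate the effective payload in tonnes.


114.39 tonnes

Maximum payload = gross - tare
= 284 - 161 = 123 tonnes
Effective payload = max payload * fill factor
= 123 * 0.93
= 114.39 tonnes


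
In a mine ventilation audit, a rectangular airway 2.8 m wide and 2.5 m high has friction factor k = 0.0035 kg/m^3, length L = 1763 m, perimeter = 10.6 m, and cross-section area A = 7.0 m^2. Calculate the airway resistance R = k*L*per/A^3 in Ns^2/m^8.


Compute the numerator:
k * L * per = 0.0035 * 1763 * 10.6
= 65.4073
Compute the denominator:
A^3 = 7.0^3 = 343
Resistance:
R = 65.4073 / 343
= 0.1907 Ns^2/m^8

0.1907 Ns^2/m^8


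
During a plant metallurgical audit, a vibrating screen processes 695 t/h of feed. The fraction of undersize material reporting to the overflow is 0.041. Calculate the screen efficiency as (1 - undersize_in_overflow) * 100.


95.9%

Screen efficiency = (1 - fraction of undersize in overflow) * 100
= (1 - 0.041) * 100
= 0.959 * 100
= 95.9%


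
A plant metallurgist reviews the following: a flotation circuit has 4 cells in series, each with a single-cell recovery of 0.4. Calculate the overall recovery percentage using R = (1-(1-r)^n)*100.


Complement of single-cell recovery:
1 - r = 1 - 0.4 = 0.6
Raise to power n:
(1 - r)^4 = 0.6^4 = 0.1296
Overall recovery:
R = (1 - 0.1296) * 100
= 87.04%

87.04%


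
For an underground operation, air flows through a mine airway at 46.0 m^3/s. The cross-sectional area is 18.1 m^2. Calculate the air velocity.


Velocity = flow rate / cross-sectional area
= 46.0 / 18.1
= 2.5414 m/s

2.5414 m/s


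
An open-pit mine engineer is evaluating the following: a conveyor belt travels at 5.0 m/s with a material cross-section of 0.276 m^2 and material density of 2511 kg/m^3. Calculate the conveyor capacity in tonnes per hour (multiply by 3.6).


12474.648 t/h

Volumetric flow = speed * area
= 5.0 * 0.276 = 1.38 m^3/s
Mass flow = volumetric * density
= 1.38 * 2511 = 3465.18 kg/s
Convert to t/h: multiply by 3.6
Capacity = 3465.18 * 3.6
= 12474.648 t/h


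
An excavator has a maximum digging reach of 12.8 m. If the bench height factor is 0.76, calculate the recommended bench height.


9.728 m

Bench height = reach * factor
= 12.8 * 0.76
= 9.728 m


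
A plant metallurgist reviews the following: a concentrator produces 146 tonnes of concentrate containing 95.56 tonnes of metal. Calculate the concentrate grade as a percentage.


65.4521%

Grade = (metal in concentrate / concentrate mass) * 100
= (95.56 / 146) * 100
= 0.6545205479 * 100
= 65.4521%


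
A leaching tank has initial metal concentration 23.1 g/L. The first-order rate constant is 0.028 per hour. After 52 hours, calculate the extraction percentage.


Compute the exponent:
-k * t = -0.028 * 52 = -1.456
Remaining concentration:
C = 23.1 * exp(-1.456)
= 23.1 * 0.2331670802
= 5.386159553 g/L
Extracted = 23.1 - 5.386159553 = 17.71384045 g/L
Extraction % = 17.71384045 / 23.1 * 100
= 76.6833%

76.6833%


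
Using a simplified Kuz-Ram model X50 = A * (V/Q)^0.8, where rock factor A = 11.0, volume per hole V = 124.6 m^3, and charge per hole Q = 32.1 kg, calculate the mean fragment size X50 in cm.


Compute V/Q:
V/Q = 124.6 / 32.1 = 3.881619938
Raise to the power 0.8:
(V/Q)^0.8 = 3.881619938^0.8 = 2.959445918
Multiply by A:
X50 = 11.0 * 2.959445918
= 32.5539 cm

32.5539 cm


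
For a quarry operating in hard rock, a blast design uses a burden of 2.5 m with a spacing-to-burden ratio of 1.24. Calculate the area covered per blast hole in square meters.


First, find the spacing:
Spacing = burden * ratio = 2.5 * 1.24
= 3.1 m
Then, calculate the area:
Area = burden * spacing = 2.5 * 3.1
= 7.75 m^2

7.75 m^2


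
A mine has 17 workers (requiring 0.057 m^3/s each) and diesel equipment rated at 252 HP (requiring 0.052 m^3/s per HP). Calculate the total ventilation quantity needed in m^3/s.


14.073 m^3/s

Airflow for workers:
Q_people = 17 * 0.057 = 0.969 m^3/s
Airflow for diesel equipment:
Q_diesel = 252 * 0.052 = 13.104 m^3/s
Total ventilation:
Q_total = 0.969 + 13.104
= 14.073 m^3/s


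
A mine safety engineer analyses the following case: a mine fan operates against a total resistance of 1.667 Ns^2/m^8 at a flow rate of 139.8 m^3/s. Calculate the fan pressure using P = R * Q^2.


32579.9147 Pa

Compute Q^2:
Q^2 = 139.8^2 = 19544.04
Compute pressure:
P = R * Q^2 = 1.667 * 19544.04
= 32579.9147 Pa


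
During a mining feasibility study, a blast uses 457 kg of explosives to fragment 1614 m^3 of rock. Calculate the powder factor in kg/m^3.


0.2831 kg/m^3

Powder factor = explosive mass / rock volume
= 457 / 1614
= 0.2831 kg/m^3


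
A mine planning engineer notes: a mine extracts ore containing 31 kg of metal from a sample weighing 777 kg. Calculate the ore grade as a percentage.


Ore grade = (metal mass / ore mass) * 100
= (31 / 777) * 100
= 0.0398970399 * 100
= 3.9897%

3.9897%


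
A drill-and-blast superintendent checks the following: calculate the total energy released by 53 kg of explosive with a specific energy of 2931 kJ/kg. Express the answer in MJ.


Energy = mass * specific_energy / 1000
= 53 * 2931 / 1000
= 155343 / 1000
= 155.343 MJ

155.343 MJ


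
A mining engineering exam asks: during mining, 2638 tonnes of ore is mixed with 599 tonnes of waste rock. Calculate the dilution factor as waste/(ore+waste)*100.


Total material = ore + waste
= 2638 + 599 = 3237 tonnes
Dilution = waste / total * 100
= 599 / 3237 * 100
= 0.1850478838 * 100
= 18.5048%

18.5048%


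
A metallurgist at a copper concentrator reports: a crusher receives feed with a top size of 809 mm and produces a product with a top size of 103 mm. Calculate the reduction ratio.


Reduction ratio = feed size / product size
= 809 / 103
= 7.8544

7.8544


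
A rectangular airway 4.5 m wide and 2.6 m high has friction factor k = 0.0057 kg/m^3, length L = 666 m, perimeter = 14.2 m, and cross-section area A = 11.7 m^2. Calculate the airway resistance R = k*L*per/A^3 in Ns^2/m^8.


Compute the numerator:
k * L * per = 0.0057 * 666 * 14.2
= 53.90604
Compute the denominator:
A^3 = 11.7^3 = 1601.613
Resistance:
R = 53.90604 / 1601.613
= 0.0337 Ns^2/m^8

0.0337 Ns^2/m^8


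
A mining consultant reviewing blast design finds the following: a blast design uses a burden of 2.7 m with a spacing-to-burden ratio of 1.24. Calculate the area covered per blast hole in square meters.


First, find the spacing:
Spacing = burden * ratio = 2.7 * 1.24
= 3.348 m
Then, calculate the area:
Area = burden * spacing = 2.7 * 3.348
= 9.0396 m^2

9.0396 m^2


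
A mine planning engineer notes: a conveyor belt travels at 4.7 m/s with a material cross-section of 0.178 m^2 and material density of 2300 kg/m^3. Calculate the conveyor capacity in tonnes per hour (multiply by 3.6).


6927.048 t/h

Volumetric flow = speed * area
= 4.7 * 0.178 = 0.8366 m^3/s
Mass flow = volumetric * density
= 0.8366 * 2300 = 1924.18 kg/s
Convert to t/h: multiply by 3.6
Capacity = 1924.18 * 3.6
= 6927.048 t/h


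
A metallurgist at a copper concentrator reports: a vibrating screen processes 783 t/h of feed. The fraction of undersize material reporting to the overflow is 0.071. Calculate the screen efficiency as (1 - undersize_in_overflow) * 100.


Screen efficiency = (1 - fraction of undersize in overflow) * 100
= (1 - 0.071) * 100
= 0.929 * 100
= 92.9%

92.9%


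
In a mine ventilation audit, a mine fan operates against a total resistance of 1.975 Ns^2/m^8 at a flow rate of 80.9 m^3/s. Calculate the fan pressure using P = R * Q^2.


Compute Q^2:
Q^2 = 80.9^2 = 6544.81
Compute pressure:
P = R * Q^2 = 1.975 * 6544.81
= 12925.9998 Pa

12925.9998 Pa


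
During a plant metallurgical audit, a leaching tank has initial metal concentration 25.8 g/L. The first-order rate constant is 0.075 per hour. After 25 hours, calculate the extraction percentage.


Compute the exponent:
-k * t = -0.075 * 25 = -1.875
Remaining concentration:
C = 25.8 * exp(-1.875)
= 25.8 * 0.1533549668
= 3.956558145 g/L
Extracted = 25.8 - 3.956558145 = 21.84344186 g/L
Extraction % = 21.84344186 / 25.8 * 100
= 84.6645%

84.6645%


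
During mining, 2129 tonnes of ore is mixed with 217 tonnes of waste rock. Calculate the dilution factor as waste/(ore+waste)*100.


9.2498%

Total material = ore + waste
= 2129 + 217 = 2346 tonnes
Dilution = waste / total * 100
= 217 / 2346 * 100
= 0.09249786871 * 100
= 9.2498%


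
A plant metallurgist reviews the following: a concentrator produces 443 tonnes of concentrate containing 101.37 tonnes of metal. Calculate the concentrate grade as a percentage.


Grade = (metal in concentrate / concentrate mass) * 100
= (101.37 / 443) * 100
= 0.2288261851 * 100
= 22.8826%

22.8826%


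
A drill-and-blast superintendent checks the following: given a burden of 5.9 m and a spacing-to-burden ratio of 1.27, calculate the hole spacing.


7.493 m

Spacing = burden * ratio
= 5.9 * 1.27
= 7.493 m


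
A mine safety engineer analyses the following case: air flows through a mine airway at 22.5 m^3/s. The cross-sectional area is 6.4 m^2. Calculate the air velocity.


Velocity = flow rate / cross-sectional area
= 22.5 / 6.4
= 3.5156 m/s

3.5156 m/s


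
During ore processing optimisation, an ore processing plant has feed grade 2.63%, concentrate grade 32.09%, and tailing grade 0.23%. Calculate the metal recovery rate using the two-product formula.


Using the two-product formula:
R = 100 * c * (f - t) / (f * (c - t))
Numerator = 100 * 32.09 * (2.63 - 0.23)
= 100 * 32.09 * 2.4
= 7701.6
Denominator = 2.63 * (32.09 - 0.23)
= 2.63 * 31.86
= 83.7918
R = 7701.6 / 83.7918
= 91.9135%

91.9135%


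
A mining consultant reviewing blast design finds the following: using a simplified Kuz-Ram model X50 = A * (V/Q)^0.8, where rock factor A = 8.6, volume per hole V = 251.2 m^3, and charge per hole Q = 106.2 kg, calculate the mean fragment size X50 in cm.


Compute V/Q:
V/Q = 251.2 / 106.2 = 2.365348399
Raise to the power 0.8:
(V/Q)^0.8 = 2.365348399^0.8 = 1.991205553
Multiply by A:
X50 = 8.6 * 1.991205553
= 17.1244 cm

17.1244 cm


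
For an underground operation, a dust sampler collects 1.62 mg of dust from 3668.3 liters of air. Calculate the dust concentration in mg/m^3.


0.4416 mg/m^3

Convert liters to m^3: 1 m^3 = 1000 L
Concentration = mass / volume * 1000
= 1.62 / 3668.3 * 1000
= 0.0004416214595 * 1000
= 0.4416 mg/m^3


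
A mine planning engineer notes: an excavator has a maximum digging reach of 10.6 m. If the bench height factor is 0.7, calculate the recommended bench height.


7.42 m

Bench height = reach * factor
= 10.6 * 0.7
= 7.42 m


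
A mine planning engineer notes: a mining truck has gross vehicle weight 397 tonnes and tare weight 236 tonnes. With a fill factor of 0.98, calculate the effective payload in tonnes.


Maximum payload = gross - tare
= 397 - 236 = 161 tonnes
Effective payload = max payload * fill factor
= 161 * 0.98
= 157.78 tonnes

157.78 tonnes


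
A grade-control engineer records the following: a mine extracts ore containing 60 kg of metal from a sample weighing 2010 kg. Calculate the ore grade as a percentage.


2.9851%

Ore grade = (metal mass / ore mass) * 100
= (60 / 2010) * 100
= 0.02985074627 * 100
= 2.9851%


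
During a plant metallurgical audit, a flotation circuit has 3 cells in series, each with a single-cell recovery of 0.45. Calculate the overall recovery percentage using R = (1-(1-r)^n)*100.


83.3625%

Complement of single-cell recovery:
1 - r = 1 - 0.45 = 0.55
Raise to power n:
(1 - r)^3 = 0.55^3 = 0.166375
Overall recovery:
R = (1 - 0.166375) * 100
= 83.3625%


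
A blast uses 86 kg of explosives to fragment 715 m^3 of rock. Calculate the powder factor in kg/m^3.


Powder factor = explosive mass / rock volume
= 86 / 715
= 0.1203 kg/m^3

0.1203 kg/m^3


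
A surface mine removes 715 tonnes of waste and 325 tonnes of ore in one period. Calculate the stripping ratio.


2.2

Stripping ratio = waste tonnage / ore tonnage
= 715 / 325
= 2.2


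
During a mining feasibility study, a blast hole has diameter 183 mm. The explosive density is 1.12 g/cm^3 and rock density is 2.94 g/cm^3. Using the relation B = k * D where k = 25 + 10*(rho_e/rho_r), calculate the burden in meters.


First, compute k:
rho_e / rho_r = 1.12 / 2.94 = 0.380952381
k = 25 + 10 * 0.380952381 = 28.80952381
Then, compute burden:
B = k * D / 1000 = 28.80952381 * 183 / 1000
= 5272.142857 / 1000
= 5.2721 m

5.2721 m


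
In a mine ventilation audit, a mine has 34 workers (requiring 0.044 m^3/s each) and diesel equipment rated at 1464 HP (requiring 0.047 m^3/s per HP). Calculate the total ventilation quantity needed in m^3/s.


Airflow for workers:
Q_people = 34 * 0.044 = 1.496 m^3/s
Airflow for diesel equipment:
Q_diesel = 1464 * 0.047 = 68.808 m^3/s
Total ventilation:
Q_total = 1.496 + 68.808
= 70.304 m^3/s

70.304 m^3/s


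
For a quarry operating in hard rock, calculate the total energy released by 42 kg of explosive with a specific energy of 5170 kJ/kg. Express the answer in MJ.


Energy = mass * specific_energy / 1000
= 42 * 5170 / 1000
= 217140 / 1000
= 217.14 MJ

217.14 MJ


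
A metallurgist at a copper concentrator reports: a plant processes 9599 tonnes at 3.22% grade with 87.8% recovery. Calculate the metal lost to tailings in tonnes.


37.7087 tonnes

Total metal in feed:
= 9599 * 3.22 / 100 = 309.0878 tonnes
Metal recovered:
= 309.0878 * 87.8 / 100 = 271.3790884 tonnes
Metal lost to tailings:
= 309.0878 - 271.3790884
= 37.7087 tonnes


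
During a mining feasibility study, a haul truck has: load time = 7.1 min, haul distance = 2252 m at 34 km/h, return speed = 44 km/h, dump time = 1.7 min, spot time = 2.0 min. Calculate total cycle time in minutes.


Convert haul speed to m/min: 34 * 1000/60 = 566.6666667 m/min
Haul time = 2252 / 566.6666667 = 3.974117647 min
Convert return speed to m/min: 44 * 1000/60 = 733.3333333 m/min
Return time = 2252 / 733.3333333 = 3.070909091 min
Total cycle time:
= 7.1 + 3.974117647 + 1.7 + 3.070909091 + 2.0
= 17.845 min

17.845 min


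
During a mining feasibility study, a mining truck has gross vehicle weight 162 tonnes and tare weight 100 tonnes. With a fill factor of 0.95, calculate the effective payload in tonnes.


Maximum payload = gross - tare
= 162 - 100 = 62 tonnes
Effective payload = max payload * fill factor
= 62 * 0.95
= 58.9 tonnes

58.9 tonnes


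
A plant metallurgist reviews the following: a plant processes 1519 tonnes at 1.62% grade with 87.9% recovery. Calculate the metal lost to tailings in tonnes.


2.9775 tonnes

Total metal in feed:
= 1519 * 1.62 / 100 = 24.6078 tonnes
Metal recovered:
= 24.6078 * 87.9 / 100 = 21.6302562 tonnes
Metal lost to tailings:
= 24.6078 - 21.6302562
= 2.9775 tonnes


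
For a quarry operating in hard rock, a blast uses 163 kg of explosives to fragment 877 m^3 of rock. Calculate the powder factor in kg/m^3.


0.1859 kg/m^3

Powder factor = explosive mass / rock volume
= 163 / 877
= 0.1859 kg/m^3


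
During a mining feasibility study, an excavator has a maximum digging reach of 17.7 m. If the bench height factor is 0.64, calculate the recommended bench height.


11.328 m

Bench height = reach * factor
= 17.7 * 0.64
= 11.328 m


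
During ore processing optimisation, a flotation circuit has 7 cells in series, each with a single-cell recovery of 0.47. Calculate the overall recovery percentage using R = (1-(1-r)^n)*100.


98.8253%

Complement of single-cell recovery:
1 - r = 1 - 0.47 = 0.53
Raise to power n:
(1 - r)^7 = 0.53^7 = 0.0117471114
Overall recovery:
R = (1 - 0.0117471114) * 100
= 98.8253%


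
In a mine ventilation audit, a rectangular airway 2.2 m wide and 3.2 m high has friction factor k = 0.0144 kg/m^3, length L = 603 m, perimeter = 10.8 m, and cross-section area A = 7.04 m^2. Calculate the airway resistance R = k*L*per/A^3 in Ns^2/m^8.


0.2688 Ns^2/m^8

Compute the numerator:
k * L * per = 0.0144 * 603 * 10.8
= 93.77856
Compute the denominator:
A^3 = 7.04^3 = 348.913664
Resistance:
R = 93.77856 / 348.913664
= 0.2688 Ns^2/m^8


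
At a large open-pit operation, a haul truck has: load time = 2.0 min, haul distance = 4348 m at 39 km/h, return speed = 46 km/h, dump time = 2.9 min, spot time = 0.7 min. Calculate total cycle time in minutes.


Convert haul speed to m/min: 39 * 1000/60 = 650 m/min
Haul time = 4348 / 650 = 6.689230769 min
Convert return speed to m/min: 46 * 1000/60 = 766.6666667 m/min
Return time = 4348 / 766.6666667 = 5.671304348 min
Total cycle time:
= 2.0 + 6.689230769 + 2.9 + 5.671304348 + 0.7
= 17.9605 min

17.9605 min


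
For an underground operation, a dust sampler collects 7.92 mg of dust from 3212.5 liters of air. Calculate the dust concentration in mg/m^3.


2.4654 mg/m^3

Convert liters to m^3: 1 m^3 = 1000 L
Concentration = mass / volume * 1000
= 7.92 / 3212.5 * 1000
= 0.00246536965 * 1000
= 2.4654 mg/m^3


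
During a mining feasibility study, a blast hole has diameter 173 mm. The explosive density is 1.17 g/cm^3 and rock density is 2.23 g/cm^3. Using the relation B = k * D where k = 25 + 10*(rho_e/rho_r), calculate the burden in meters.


5.2327 m

First, compute k:
rho_e / rho_r = 1.17 / 2.23 = 0.5246636771
k = 25 + 10 * 0.5246636771 = 30.24663677
Then, compute burden:
B = k * D / 1000 = 30.24663677 * 173 / 1000
= 5232.668161 / 1000
= 5.2327 m


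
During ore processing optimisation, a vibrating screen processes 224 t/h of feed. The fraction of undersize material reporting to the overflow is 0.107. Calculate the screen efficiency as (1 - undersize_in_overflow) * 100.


Screen efficiency = (1 - fraction of undersize in overflow) * 100
= (1 - 0.107) * 100
= 0.893 * 100
= 89.3%

89.3%


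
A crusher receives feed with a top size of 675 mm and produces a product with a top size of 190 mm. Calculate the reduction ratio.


Reduction ratio = feed size / product size
= 675 / 190
= 3.5526

3.5526


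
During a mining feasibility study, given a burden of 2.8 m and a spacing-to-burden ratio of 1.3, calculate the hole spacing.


3.64 m

Spacing = burden * ratio
= 2.8 * 1.3
= 3.64 m


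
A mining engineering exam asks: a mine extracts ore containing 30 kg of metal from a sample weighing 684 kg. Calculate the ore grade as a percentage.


4.386%

Ore grade = (metal mass / ore mass) * 100
= (30 / 684) * 100
= 0.04385964912 * 100
= 4.386%


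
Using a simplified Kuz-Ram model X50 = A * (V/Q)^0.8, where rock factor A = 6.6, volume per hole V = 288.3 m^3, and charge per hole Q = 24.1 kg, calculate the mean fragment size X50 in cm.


Compute V/Q:
V/Q = 288.3 / 24.1 = 11.9626556
Raise to the power 0.8:
(V/Q)^0.8 = 11.9626556^0.8 = 7.282191239
Multiply by A:
X50 = 6.6 * 7.282191239
= 48.0625 cm

48.0625 cm


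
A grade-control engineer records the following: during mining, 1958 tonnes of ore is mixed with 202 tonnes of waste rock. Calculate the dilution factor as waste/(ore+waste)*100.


Total material = ore + waste
= 1958 + 202 = 2160 tonnes
Dilution = waste / total * 100
= 202 / 2160 * 100
= 0.09351851852 * 100
= 9.3519%

9.3519%


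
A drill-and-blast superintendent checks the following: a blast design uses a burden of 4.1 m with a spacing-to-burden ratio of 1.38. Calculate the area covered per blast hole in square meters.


23.1978 m^2

First, find the spacing:
Spacing = burden * ratio = 4.1 * 1.38
= 5.658 m
Then, calculate the area:
Area = burden * spacing = 4.1 * 5.658
= 23.1978 m^2


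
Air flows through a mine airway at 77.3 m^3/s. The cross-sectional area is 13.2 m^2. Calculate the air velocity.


5.8561 m/s

Velocity = flow rate / cross-sectional area
= 77.3 / 13.2
= 5.8561 m/s


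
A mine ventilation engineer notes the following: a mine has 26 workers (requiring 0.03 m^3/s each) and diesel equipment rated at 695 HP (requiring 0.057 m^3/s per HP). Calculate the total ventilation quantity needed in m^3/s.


Airflow for workers:
Q_people = 26 * 0.03 = 0.78 m^3/s
Airflow for diesel equipment:
Q_diesel = 695 * 0.057 = 39.615 m^3/s
Total ventilation:
Q_total = 0.78 + 39.615
= 40.395 m^3/s

40.395 m^3/s


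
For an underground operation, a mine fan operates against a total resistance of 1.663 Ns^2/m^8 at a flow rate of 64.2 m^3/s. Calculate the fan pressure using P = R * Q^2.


Compute Q^2:
Q^2 = 64.2^2 = 4121.64
Compute pressure:
P = R * Q^2 = 1.663 * 4121.64
= 6854.2873 Pa

6854.2873 Pa


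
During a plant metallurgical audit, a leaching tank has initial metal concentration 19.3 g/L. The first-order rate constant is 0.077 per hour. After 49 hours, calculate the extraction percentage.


97.7017%

Compute the exponent:
-k * t = -0.077 * 49 = -3.773
Remaining concentration:
C = 19.3 * exp(-3.773)
= 19.3 * 0.02298301073
= 0.4435721071 g/L
Extracted = 19.3 - 0.4435721071 = 18.85642789 g/L
Extraction % = 18.85642789 / 19.3 * 100
= 97.7017%


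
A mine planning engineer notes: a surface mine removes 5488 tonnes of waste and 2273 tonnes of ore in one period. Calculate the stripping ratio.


Stripping ratio = waste tonnage / ore tonnage
= 5488 / 2273
= 2.4144

2.4144


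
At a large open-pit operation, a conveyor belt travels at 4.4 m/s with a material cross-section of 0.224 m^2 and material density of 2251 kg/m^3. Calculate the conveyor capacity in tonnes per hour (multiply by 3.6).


Volumetric flow = speed * area
= 4.4 * 0.224 = 0.9856 m^3/s
Mass flow = volumetric * density
= 0.9856 * 2251 = 2218.5856 kg/s
Convert to t/h: multiply by 3.6
Capacity = 2218.5856 * 3.6
= 7986.9082 t/h

7986.9082 t/h


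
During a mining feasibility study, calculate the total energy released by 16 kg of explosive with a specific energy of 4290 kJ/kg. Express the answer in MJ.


Energy = mass * specific_energy / 1000
= 16 * 4290 / 1000
= 68640 / 1000
= 68.64 MJ

68.64 MJ


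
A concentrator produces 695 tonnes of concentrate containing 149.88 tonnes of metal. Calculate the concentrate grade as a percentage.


21.5655%

Grade = (metal in concentrate / concentrate mass) * 100
= (149.88 / 695) * 100
= 0.2156546763 * 100
= 21.5655%


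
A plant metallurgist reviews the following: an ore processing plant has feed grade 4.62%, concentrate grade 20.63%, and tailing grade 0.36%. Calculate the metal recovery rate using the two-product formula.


Using the two-product formula:
R = 100 * c * (f - t) / (f * (c - t))
Numerator = 100 * 20.63 * (4.62 - 0.36)
= 100 * 20.63 * 4.26
= 8788.38
Denominator = 4.62 * (20.63 - 0.36)
= 4.62 * 20.27
= 93.6474
R = 8788.38 / 93.6474
= 93.8454%

93.8454%


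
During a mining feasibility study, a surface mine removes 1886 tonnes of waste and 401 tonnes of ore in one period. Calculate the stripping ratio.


Stripping ratio = waste tonnage / ore tonnage
= 1886 / 401
= 4.7032

4.7032


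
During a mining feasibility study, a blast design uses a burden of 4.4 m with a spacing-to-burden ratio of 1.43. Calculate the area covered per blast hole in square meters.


First, find the spacing:
Spacing = burden * ratio = 4.4 * 1.43
= 6.292 m
Then, calculate the area:
Area = burden * spacing = 4.4 * 6.292
= 27.6848 m^2

27.6848 m^2


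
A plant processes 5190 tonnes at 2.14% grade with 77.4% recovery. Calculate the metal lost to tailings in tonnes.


25.1009 tonnes

Total metal in feed:
= 5190 * 2.14 / 100 = 111.066 tonnes
Metal recovered:
= 111.066 * 77.4 / 100 = 85.965084 tonnes
Metal lost to tailings:
= 111.066 - 85.965084
= 25.1009 tonnes


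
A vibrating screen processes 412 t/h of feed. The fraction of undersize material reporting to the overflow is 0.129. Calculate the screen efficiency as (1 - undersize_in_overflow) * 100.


Screen efficiency = (1 - fraction of undersize in overflow) * 100
= (1 - 0.129) * 100
= 0.871 * 100
= 87.1%

87.1%


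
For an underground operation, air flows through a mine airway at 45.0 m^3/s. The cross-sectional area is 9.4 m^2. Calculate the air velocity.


Velocity = flow rate / cross-sectional area
= 45.0 / 9.4
= 4.7872 m/s

4.7872 m/s


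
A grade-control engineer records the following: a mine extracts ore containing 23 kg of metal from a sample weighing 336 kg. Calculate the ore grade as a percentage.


6.8452%

Ore grade = (metal mass / ore mass) * 100
= (23 / 336) * 100
= 0.06845238095 * 100
= 6.8452%


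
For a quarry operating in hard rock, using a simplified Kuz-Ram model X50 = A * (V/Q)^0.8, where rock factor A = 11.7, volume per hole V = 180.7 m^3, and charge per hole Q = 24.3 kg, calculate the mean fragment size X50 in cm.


58.2462 cm

Compute V/Q:
V/Q = 180.7 / 24.3 = 7.436213992
Raise to the power 0.8:
(V/Q)^0.8 = 7.436213992^0.8 = 4.978305031
Multiply by A:
X50 = 11.7 * 4.978305031
= 58.2462 cm


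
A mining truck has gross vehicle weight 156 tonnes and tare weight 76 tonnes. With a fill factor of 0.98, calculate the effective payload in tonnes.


Maximum payload = gross - tare
= 156 - 76 = 80 tonnes
Effective payload = max payload * fill factor
= 80 * 0.98
= 78.4 tonnes

78.4 tonnes


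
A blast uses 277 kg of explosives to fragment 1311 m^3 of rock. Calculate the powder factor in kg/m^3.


0.2113 kg/m^3

Powder factor = explosive mass / rock volume
= 277 / 1311
= 0.2113 kg/m^3


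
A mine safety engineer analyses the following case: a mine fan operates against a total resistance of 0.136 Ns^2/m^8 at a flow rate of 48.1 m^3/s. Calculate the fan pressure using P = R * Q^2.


314.651 Pa

Compute Q^2:
Q^2 = 48.1^2 = 2313.61
Compute pressure:
P = R * Q^2 = 0.136 * 2313.61
= 314.651 Pa


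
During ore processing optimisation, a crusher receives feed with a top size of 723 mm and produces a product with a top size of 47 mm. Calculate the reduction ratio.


15.383

Reduction ratio = feed size / product size
= 723 / 47
= 15.383


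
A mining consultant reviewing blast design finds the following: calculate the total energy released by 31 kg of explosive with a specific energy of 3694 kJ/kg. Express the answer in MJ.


Energy = mass * specific_energy / 1000
= 31 * 3694 / 1000
= 114514 / 1000
= 114.514 MJ

114.514 MJ


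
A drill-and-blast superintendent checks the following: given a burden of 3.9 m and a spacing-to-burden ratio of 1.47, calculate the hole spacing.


Spacing = burden * ratio
= 3.9 * 1.47
= 5.733 m

5.733 m


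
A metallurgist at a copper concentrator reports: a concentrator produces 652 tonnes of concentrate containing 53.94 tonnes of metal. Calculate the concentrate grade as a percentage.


8.273%

Grade = (metal in concentrate / concentrate mass) * 100
= (53.94 / 652) * 100
= 0.08273006135 * 100
= 8.273%


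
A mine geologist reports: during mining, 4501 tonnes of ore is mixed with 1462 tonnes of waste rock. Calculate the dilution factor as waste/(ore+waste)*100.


Total material = ore + waste
= 4501 + 1462 = 5963 tonnes
Dilution = waste / total * 100
= 1462 / 5963 * 100
= 0.2451786014 * 100
= 24.5179%

24.5179%


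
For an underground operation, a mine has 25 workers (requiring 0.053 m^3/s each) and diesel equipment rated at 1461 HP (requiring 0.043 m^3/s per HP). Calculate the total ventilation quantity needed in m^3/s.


Airflow for workers:
Q_people = 25 * 0.053 = 1.325 m^3/s
Airflow for diesel equipment:
Q_diesel = 1461 * 0.043 = 62.823 m^3/s
Total ventilation:
Q_total = 1.325 + 62.823
= 64.148 m^3/s

64.148 m^3/s


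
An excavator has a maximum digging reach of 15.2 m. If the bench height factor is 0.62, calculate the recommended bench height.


Bench height = reach * factor
= 15.2 * 0.62
= 9.424 m

9.424 m


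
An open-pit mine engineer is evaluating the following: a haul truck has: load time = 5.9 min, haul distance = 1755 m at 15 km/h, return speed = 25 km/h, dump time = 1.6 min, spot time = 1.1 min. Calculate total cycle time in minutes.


Convert haul speed to m/min: 15 * 1000/60 = 250 m/min
Haul time = 1755 / 250 = 7.02 min
Convert return speed to m/min: 25 * 1000/60 = 416.6666667 m/min
Return time = 1755 / 416.6666667 = 4.212 min
Total cycle time:
= 5.9 + 7.02 + 1.6 + 4.212 + 1.1
= 19.832 min

19.832 min


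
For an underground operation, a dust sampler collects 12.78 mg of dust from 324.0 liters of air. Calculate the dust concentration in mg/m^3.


Convert liters to m^3: 1 m^3 = 1000 L
Concentration = mass / volume * 1000
= 12.78 / 324.0 * 1000
= 0.03944444444 * 1000
= 39.4444 mg/m^3

39.4444 mg/m^3


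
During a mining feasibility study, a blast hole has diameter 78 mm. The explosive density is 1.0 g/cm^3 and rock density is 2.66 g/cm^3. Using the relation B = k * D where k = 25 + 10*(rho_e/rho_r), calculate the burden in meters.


2.2432 m

First, compute k:
rho_e / rho_r = 1.0 / 2.66 = 0.3759398496
k = 25 + 10 * 0.3759398496 = 28.7593985
Then, compute burden:
B = k * D / 1000 = 28.7593985 * 78 / 1000
= 2243.233083 / 1000
= 2.2432 m


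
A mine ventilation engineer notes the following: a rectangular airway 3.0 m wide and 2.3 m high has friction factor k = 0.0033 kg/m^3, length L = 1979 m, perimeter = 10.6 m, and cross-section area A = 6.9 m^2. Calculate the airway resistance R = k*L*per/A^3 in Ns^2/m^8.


Compute the numerator:
k * L * per = 0.0033 * 1979 * 10.6
= 69.22542
Compute the denominator:
A^3 = 6.9^3 = 328.509
Resistance:
R = 69.22542 / 328.509
= 0.2107 Ns^2/m^8

0.2107 Ns^2/m^8


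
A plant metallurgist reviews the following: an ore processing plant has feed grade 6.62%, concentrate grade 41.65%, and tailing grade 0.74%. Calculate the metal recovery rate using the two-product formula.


Using the two-product formula:
R = 100 * c * (f - t) / (f * (c - t))
Numerator = 100 * 41.65 * (6.62 - 0.74)
= 100 * 41.65 * 5.88
= 24490.2
Denominator = 6.62 * (41.65 - 0.74)
= 6.62 * 40.91
= 270.8242
R = 24490.2 / 270.8242
= 90.4284%

90.4284%


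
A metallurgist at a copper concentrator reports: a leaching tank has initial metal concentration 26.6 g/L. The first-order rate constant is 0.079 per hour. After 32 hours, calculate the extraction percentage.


92.0182%

Compute the exponent:
-k * t = -0.079 * 32 = -2.528
Remaining concentration:
C = 26.6 * exp(-2.528)
= 26.6 * 0.07981849775
= 2.12317204 g/L
Extracted = 26.6 - 2.12317204 = 24.47682796 g/L
Extraction % = 24.47682796 / 26.6 * 100
= 92.0182%


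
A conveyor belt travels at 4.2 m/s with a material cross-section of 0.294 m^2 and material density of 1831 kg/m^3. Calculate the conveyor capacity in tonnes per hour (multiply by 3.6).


8139.3077 t/h

Volumetric flow = speed * area
= 4.2 * 0.294 = 1.2348 m^3/s
Mass flow = volumetric * density
= 1.2348 * 1831 = 2260.9188 kg/s
Convert to t/h: multiply by 3.6
Capacity = 2260.9188 * 3.6
= 8139.3077 t/h


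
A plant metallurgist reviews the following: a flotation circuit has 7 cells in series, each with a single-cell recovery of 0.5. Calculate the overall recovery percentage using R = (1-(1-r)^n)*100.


99.2188%

Complement of single-cell recovery:
1 - r = 1 - 0.5 = 0.5
Raise to power n:
(1 - r)^7 = 0.5^7 = 0.0078125
Overall recovery:
R = (1 - 0.0078125) * 100
= 99.2188%


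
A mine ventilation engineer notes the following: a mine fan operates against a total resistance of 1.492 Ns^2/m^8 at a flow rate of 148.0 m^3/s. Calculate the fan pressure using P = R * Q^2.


Compute Q^2:
Q^2 = 148.0^2 = 21904.0
Compute pressure:
P = R * Q^2 = 1.492 * 21904.0
= 32680.768 Pa

32680.768 Pa


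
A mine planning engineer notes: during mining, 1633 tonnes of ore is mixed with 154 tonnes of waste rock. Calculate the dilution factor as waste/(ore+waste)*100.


Total material = ore + waste
= 1633 + 154 = 1787 tonnes
Dilution = waste / total * 100
= 154 / 1787 * 100
= 0.08617795187 * 100
= 8.6178%

8.6178%


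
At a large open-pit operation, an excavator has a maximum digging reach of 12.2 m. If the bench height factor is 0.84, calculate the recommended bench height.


10.248 m

Bench height = reach * factor
= 12.2 * 0.84
= 10.248 m


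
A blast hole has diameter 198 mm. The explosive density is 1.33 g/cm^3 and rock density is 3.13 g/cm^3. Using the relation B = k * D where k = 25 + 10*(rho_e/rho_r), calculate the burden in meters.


5.7913 m

First, compute k:
rho_e / rho_r = 1.33 / 3.13 = 0.4249201278
k = 25 + 10 * 0.4249201278 = 29.24920128
Then, compute burden:
B = k * D / 1000 = 29.24920128 * 198 / 1000
= 5791.341853 / 1000
= 5.7913 m


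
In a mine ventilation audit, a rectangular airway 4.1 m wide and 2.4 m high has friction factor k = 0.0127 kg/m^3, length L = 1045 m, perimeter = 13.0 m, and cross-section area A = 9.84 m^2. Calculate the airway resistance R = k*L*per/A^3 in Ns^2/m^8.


0.1811 Ns^2/m^8

Compute the numerator:
k * L * per = 0.0127 * 1045 * 13.0
= 172.5295
Compute the denominator:
A^3 = 9.84^3 = 952.763904
Resistance:
R = 172.5295 / 952.763904
= 0.1811 Ns^2/m^8


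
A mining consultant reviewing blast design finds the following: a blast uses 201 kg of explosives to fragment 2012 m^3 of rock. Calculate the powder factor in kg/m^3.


Powder factor = explosive mass / rock volume
= 201 / 2012
= 0.0999 kg/m^3

0.0999 kg/m^3


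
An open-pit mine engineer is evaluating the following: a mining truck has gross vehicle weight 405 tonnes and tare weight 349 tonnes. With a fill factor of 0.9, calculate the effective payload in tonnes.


Maximum payload = gross - tare
= 405 - 349 = 56 tonnes
Effective payload = max payload * fill factor
= 56 * 0.9
= 50.4 tonnes

50.4 tonnes


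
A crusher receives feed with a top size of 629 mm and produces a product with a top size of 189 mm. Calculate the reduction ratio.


Reduction ratio = feed size / product size
= 629 / 189
= 3.328

3.328


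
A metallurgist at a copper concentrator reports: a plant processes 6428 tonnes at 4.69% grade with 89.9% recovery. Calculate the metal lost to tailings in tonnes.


30.4488 tonnes

Total metal in feed:
= 6428 * 4.69 / 100 = 301.4732 tonnes
Metal recovered:
= 301.4732 * 89.9 / 100 = 271.0244068 tonnes
Metal lost to tailings:
= 301.4732 - 271.0244068
= 30.4488 tonnes


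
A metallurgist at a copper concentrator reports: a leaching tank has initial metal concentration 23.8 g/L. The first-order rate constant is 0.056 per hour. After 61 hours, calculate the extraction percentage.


96.7156%

Compute the exponent:
-k * t = -0.056 * 61 = -3.416
Remaining concentration:
C = 23.8 * exp(-3.416)
= 23.8 * 0.03284354673
= 0.7816764121 g/L
Extracted = 23.8 - 0.7816764121 = 23.01832359 g/L
Extraction % = 23.01832359 / 23.8 * 100
= 96.7156%


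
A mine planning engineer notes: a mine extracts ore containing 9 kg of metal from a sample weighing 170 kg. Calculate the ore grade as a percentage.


Ore grade = (metal mass / ore mass) * 100
= (9 / 170) * 100
= 0.05294117647 * 100
= 5.2941%

5.2941%


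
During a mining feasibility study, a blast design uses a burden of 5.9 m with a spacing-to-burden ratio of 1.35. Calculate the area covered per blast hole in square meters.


First, find the spacing:
Spacing = burden * ratio = 5.9 * 1.35
= 7.965 m
Then, calculate the area:
Area = burden * spacing = 5.9 * 7.965
= 46.9935 m^2

46.9935 m^2


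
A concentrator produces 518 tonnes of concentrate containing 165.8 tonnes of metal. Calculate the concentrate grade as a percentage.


Grade = (metal in concentrate / concentrate mass) * 100
= (165.8 / 518) * 100
= 0.3200772201 * 100
= 32.0077%

32.0077%


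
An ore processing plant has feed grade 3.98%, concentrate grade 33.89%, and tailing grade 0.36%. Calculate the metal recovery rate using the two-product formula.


91.9313%

Using the two-product formula:
R = 100 * c * (f - t) / (f * (c - t))
Numerator = 100 * 33.89 * (3.98 - 0.36)
= 100 * 33.89 * 3.62
= 12268.18
Denominator = 3.98 * (33.89 - 0.36)
= 3.98 * 33.53
= 133.4494
R = 12268.18 / 133.4494
= 91.9313%


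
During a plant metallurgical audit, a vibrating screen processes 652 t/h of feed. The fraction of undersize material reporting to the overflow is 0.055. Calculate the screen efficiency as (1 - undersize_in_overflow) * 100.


94.5%

Screen efficiency = (1 - fraction of undersize in overflow) * 100
= (1 - 0.055) * 100
= 0.945 * 100
= 94.5%


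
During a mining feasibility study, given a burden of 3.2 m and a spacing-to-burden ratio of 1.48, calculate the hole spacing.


Spacing = burden * ratio
= 3.2 * 1.48
= 4.736 m

4.736 m


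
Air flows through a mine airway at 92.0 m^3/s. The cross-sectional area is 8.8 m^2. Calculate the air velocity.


10.4545 m/s

Velocity = flow rate / cross-sectional area
= 92.0 / 8.8
= 10.4545 m/s


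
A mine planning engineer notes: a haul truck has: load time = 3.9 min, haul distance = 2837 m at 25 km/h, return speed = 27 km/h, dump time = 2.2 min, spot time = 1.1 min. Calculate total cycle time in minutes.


20.3132 min

Convert haul speed to m/min: 25 * 1000/60 = 416.6666667 m/min
Haul time = 2837 / 416.6666667 = 6.8088 min
Convert return speed to m/min: 27 * 1000/60 = 450 m/min
Return time = 2837 / 450 = 6.304444444 min
Total cycle time:
= 3.9 + 6.8088 + 2.2 + 6.304444444 + 1.1
= 20.3132 min
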